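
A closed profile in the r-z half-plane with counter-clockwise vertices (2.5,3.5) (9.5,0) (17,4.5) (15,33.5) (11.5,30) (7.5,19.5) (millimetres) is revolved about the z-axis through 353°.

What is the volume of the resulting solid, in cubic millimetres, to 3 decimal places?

Volume = 18764.903 mm³

Profile (r,z), 6 vertices: (2.5,3.5) (9.5,0) (17,4.5) (15,33.5) (11.5,30) (7.5,19.5)
edge 0: (2.5,3.5)→(9.5,0)  cross = 2.5·0 − 9.5·3.5 = -33.2500; (r_i+r_j)·cross = 12·-33.2500 = -399.0000
edge 1: (9.5,0)→(17,4.5)  cross = 9.5·4.5 − 17·0 = 42.7500; (r_i+r_j)·cross = 26.5·42.7500 = 1132.8750
edge 2: (17,4.5)→(15,33.5)  cross = 17·33.5 − 15·4.5 = 502.0000; (r_i+r_j)·cross = 32·502.0000 = 16064.0000
edge 3: (15,33.5)→(11.5,30)  cross = 15·30 − 11.5·33.5 = 64.7500; (r_i+r_j)·cross = 26.5·64.7500 = 1715.8750
edge 4: (11.5,30)→(7.5,19.5)  cross = 11.5·19.5 − 7.5·30 = -0.7500; (r_i+r_j)·cross = 19·-0.7500 = -14.2500
edge 5: (7.5,19.5)→(2.5,3.5)  cross = 7.5·3.5 − 2.5·19.5 = -22.5000; (r_i+r_j)·cross = 10·-22.5000 = -225.0000
Σcross = 553.0000 → A = |Σcross|/2 = 276.5000 mm²
Σ(r_i+r_j)·cross = 18274.5000 → first moment M = |Σ|/6 = 3045.7500
R_c = M/A = 3045.7500/276.5000 = 11.0154 mm
θ = 353° = 6.161012 rad
V = θ·R_c·A = 6.161012·11.0154·276.5000 = 18764.903 mm³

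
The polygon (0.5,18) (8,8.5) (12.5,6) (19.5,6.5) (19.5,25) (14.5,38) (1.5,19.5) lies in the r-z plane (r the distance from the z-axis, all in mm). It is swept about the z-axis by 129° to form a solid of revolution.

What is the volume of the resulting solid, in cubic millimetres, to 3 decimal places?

Profile (r,z), 7 vertices: (0.5,18) (8,8.5) (12.5,6) (19.5,6.5) (19.5,25) (14.5,38) (1.5,19.5)
edge 0: (0.5,18)→(8,8.5)  cross = 0.5·8.5 − 8·18 = -139.7500; (r_i+r_j)·cross = 8.5·-139.7500 = -1187.8750
edge 1: (8,8.5)→(12.5,6)  cross = 8·6 − 12.5·8.5 = -58.2500; (r_i+r_j)·cross = 20.5·-58.2500 = -1194.1250
edge 2: (12.5,6)→(19.5,6.5)  cross = 12.5·6.5 − 19.5·6 = -35.7500; (r_i+r_j)·cross = 32·-35.7500 = -1144.0000
edge 3: (19.5,6.5)→(19.5,25)  cross = 19.5·25 − 19.5·6.5 = 360.7500; (r_i+r_j)·cross = 39·360.7500 = 14069.2500
edge 4: (19.5,25)→(14.5,38)  cross = 19.5·38 − 14.5·25 = 378.5000; (r_i+r_j)·cross = 34·378.5000 = 12869.0000
edge 5: (14.5,38)→(1.5,19.5)  cross = 14.5·19.5 − 1.5·38 = 225.7500; (r_i+r_j)·cross = 16·225.7500 = 3612.0000
edge 6: (1.5,19.5)→(0.5,18)  cross = 1.5·18 − 0.5·19.5 = 17.2500; (r_i+r_j)·cross = 2·17.2500 = 34.5000
Σcross = 748.5000 → A = |Σcross|/2 = 374.2500 mm²
Σ(r_i+r_j)·cross = 27058.7500 → first moment M = |Σ|/6 = 4509.7917
R_c = M/A = 4509.7917/374.2500 = 12.0502 mm
θ = 129° = 2.251475 rad
V = θ·R_c·A = 2.251475·12.0502·374.2500 = 10153.682 mm³

Volume = 10153.682 mm³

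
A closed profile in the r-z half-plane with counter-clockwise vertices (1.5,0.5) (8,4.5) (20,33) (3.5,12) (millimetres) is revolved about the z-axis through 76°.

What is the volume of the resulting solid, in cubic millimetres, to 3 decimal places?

Volume = 1711.701 mm³

Profile (r,z), 4 vertices: (1.5,0.5) (8,4.5) (20,33) (3.5,12)
edge 0: (1.5,0.5)→(8,4.5)  cross = 1.5·4.5 − 8·0.5 = 2.7500; (r_i+r_j)·cross = 9.5·2.7500 = 26.1250
edge 1: (8,4.5)→(20,33)  cross = 8·33 − 20·4.5 = 174.0000; (r_i+r_j)·cross = 28·174.0000 = 4872.0000
edge 2: (20,33)→(3.5,12)  cross = 20·12 − 3.5·33 = 124.5000; (r_i+r_j)·cross = 23.5·124.5000 = 2925.7500
edge 3: (3.5,12)→(1.5,0.5)  cross = 3.5·0.5 − 1.5·12 = -16.2500; (r_i+r_j)·cross = 5·-16.2500 = -81.2500
Σcross = 285.0000 → A = |Σcross|/2 = 142.5000 mm²
Σ(r_i+r_j)·cross = 7742.6250 → first moment M = |Σ|/6 = 1290.4375
R_c = M/A = 1290.4375/142.5000 = 9.0557 mm
θ = 76° = 1.326450 rad
V = θ·R_c·A = 1.326450·9.0557·142.5000 = 1711.701 mm³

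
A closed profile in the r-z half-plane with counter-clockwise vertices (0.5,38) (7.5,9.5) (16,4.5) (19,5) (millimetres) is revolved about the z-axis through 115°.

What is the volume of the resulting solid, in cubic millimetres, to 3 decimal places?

Volume = 2949.434 mm³

Profile (r,z), 4 vertices: (0.5,38) (7.5,9.5) (16,4.5) (19,5)
edge 0: (0.5,38)→(7.5,9.5)  cross = 0.5·9.5 − 7.5·38 = -280.2500; (r_i+r_j)·cross = 8·-280.2500 = -2242.0000
edge 1: (7.5,9.5)→(16,4.5)  cross = 7.5·4.5 − 16·9.5 = -118.2500; (r_i+r_j)·cross = 23.5·-118.2500 = -2778.8750
edge 2: (16,4.5)→(19,5)  cross = 16·5 − 19·4.5 = -5.5000; (r_i+r_j)·cross = 35·-5.5000 = -192.5000
edge 3: (19,5)→(0.5,38)  cross = 19·38 − 0.5·5 = 719.5000; (r_i+r_j)·cross = 19.5·719.5000 = 14030.2500
Σcross = 315.5000 → A = |Σcross|/2 = 157.7500 mm²
Σ(r_i+r_j)·cross = 8816.8750 → first moment M = |Σ|/6 = 1469.4792
R_c = M/A = 1469.4792/157.7500 = 9.3152 mm
θ = 115° = 2.007129 rad
V = θ·R_c·A = 2.007129·9.3152·157.7500 = 2949.434 mm³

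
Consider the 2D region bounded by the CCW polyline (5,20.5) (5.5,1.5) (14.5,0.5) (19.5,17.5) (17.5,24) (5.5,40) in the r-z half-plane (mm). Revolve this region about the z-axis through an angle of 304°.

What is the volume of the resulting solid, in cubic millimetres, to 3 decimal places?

Volume = 22057.541 mm³

Profile (r,z), 6 vertices: (5,20.5) (5.5,1.5) (14.5,0.5) (19.5,17.5) (17.5,24) (5.5,40)
edge 0: (5,20.5)→(5.5,1.5)  cross = 5·1.5 − 5.5·20.5 = -105.2500; (r_i+r_j)·cross = 10.5·-105.2500 = -1105.1250
edge 1: (5.5,1.5)→(14.5,0.5)  cross = 5.5·0.5 − 14.5·1.5 = -19.0000; (r_i+r_j)·cross = 20·-19.0000 = -380.0000
edge 2: (14.5,0.5)→(19.5,17.5)  cross = 14.5·17.5 − 19.5·0.5 = 244.0000; (r_i+r_j)·cross = 34·244.0000 = 8296.0000
edge 3: (19.5,17.5)→(17.5,24)  cross = 19.5·24 − 17.5·17.5 = 161.7500; (r_i+r_j)·cross = 37·161.7500 = 5984.7500
edge 4: (17.5,24)→(5.5,40)  cross = 17.5·40 − 5.5·24 = 568.0000; (r_i+r_j)·cross = 23·568.0000 = 13064.0000
edge 5: (5.5,40)→(5,20.5)  cross = 5.5·20.5 − 5·40 = -87.2500; (r_i+r_j)·cross = 10.5·-87.2500 = -916.1250
Σcross = 762.2500 → A = |Σcross|/2 = 381.1250 mm²
Σ(r_i+r_j)·cross = 24943.5000 → first moment M = |Σ|/6 = 4157.2500
R_c = M/A = 4157.2500/381.1250 = 10.9078 mm
θ = 304° = 5.305801 rad
V = θ·R_c·A = 5.305801·10.9078·381.1250 = 22057.541 mm³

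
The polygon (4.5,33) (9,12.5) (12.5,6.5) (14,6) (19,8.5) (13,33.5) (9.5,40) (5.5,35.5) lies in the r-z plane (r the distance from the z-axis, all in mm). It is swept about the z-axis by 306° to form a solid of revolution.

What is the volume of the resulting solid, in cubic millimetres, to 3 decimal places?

Profile (r,z), 8 vertices: (4.5,33) (9,12.5) (12.5,6.5) (14,6) (19,8.5) (13,33.5) (9.5,40) (5.5,35.5)
edge 0: (4.5,33)→(9,12.5)  cross = 4.5·12.5 − 9·33 = -240.7500; (r_i+r_j)·cross = 13.5·-240.7500 = -3250.1250
edge 1: (9,12.5)→(12.5,6.5)  cross = 9·6.5 − 12.5·12.5 = -97.7500; (r_i+r_j)·cross = 21.5·-97.7500 = -2101.6250
edge 2: (12.5,6.5)→(14,6)  cross = 12.5·6 − 14·6.5 = -16.0000; (r_i+r_j)·cross = 26.5·-16.0000 = -424.0000
edge 3: (14,6)→(19,8.5)  cross = 14·8.5 − 19·6 = 5.0000; (r_i+r_j)·cross = 33·5.0000 = 165.0000
edge 4: (19,8.5)→(13,33.5)  cross = 19·33.5 − 13·8.5 = 526.0000; (r_i+r_j)·cross = 32·526.0000 = 16832.0000
edge 5: (13,33.5)→(9.5,40)  cross = 13·40 − 9.5·33.5 = 201.7500; (r_i+r_j)·cross = 22.5·201.7500 = 4539.3750
edge 6: (9.5,40)→(5.5,35.5)  cross = 9.5·35.5 − 5.5·40 = 117.2500; (r_i+r_j)·cross = 15·117.2500 = 1758.7500
edge 7: (5.5,35.5)→(4.5,33)  cross = 5.5·33 − 4.5·35.5 = 21.7500; (r_i+r_j)·cross = 10·21.7500 = 217.5000
Σcross = 517.2500 → A = |Σcross|/2 = 258.6250 mm²
Σ(r_i+r_j)·cross = 17736.8750 → first moment M = |Σ|/6 = 2956.1458
R_c = M/A = 2956.1458/258.6250 = 11.4302 mm
θ = 306° = 5.340708 rad
V = θ·R_c·A = 5.340708·11.4302·258.6250 = 15787.910 mm³

Volume = 15787.910 mm³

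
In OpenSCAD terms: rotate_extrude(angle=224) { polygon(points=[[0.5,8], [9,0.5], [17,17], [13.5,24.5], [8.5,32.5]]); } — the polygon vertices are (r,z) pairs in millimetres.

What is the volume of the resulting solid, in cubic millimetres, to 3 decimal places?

Profile (r,z), 5 vertices: (0.5,8) (9,0.5) (17,17) (13.5,24.5) (8.5,32.5)
edge 0: (0.5,8)→(9,0.5)  cross = 0.5·0.5 − 9·8 = -71.7500; (r_i+r_j)·cross = 9.5·-71.7500 = -681.6250
edge 1: (9,0.5)→(17,17)  cross = 9·17 − 17·0.5 = 144.5000; (r_i+r_j)·cross = 26·144.5000 = 3757.0000
edge 2: (17,17)→(13.5,24.5)  cross = 17·24.5 − 13.5·17 = 187.0000; (r_i+r_j)·cross = 30.5·187.0000 = 5703.5000
edge 3: (13.5,24.5)→(8.5,32.5)  cross = 13.5·32.5 − 8.5·24.5 = 230.5000; (r_i+r_j)·cross = 22·230.5000 = 5071.0000
edge 4: (8.5,32.5)→(0.5,8)  cross = 8.5·8 − 0.5·32.5 = 51.7500; (r_i+r_j)·cross = 9·51.7500 = 465.7500
Σcross = 542.0000 → A = |Σcross|/2 = 271.0000 mm²
Σ(r_i+r_j)·cross = 14315.6250 → first moment M = |Σ|/6 = 2385.9375
R_c = M/A = 2385.9375/271.0000 = 8.8042 mm
θ = 224° = 3.909538 rad
V = θ·R_c·A = 3.909538·8.8042·271.0000 = 9327.912 mm³

Volume = 9327.912 mm³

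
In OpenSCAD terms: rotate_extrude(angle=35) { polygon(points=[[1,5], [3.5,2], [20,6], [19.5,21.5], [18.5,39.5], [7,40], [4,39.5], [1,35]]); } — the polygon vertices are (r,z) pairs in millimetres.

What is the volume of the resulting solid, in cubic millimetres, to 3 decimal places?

Volume = 4026.162 mm³

Profile (r,z), 8 vertices: (1,5) (3.5,2) (20,6) (19.5,21.5) (18.5,39.5) (7,40) (4,39.5) (1,35)
edge 0: (1,5)→(3.5,2)  cross = 1·2 − 3.5·5 = -15.5000; (r_i+r_j)·cross = 4.5·-15.5000 = -69.7500
edge 1: (3.5,2)→(20,6)  cross = 3.5·6 − 20·2 = -19.0000; (r_i+r_j)·cross = 23.5·-19.0000 = -446.5000
edge 2: (20,6)→(19.5,21.5)  cross = 20·21.5 − 19.5·6 = 313.0000; (r_i+r_j)·cross = 39.5·313.0000 = 12363.5000
edge 3: (19.5,21.5)→(18.5,39.5)  cross = 19.5·39.5 − 18.5·21.5 = 372.5000; (r_i+r_j)·cross = 38·372.5000 = 14155.0000
edge 4: (18.5,39.5)→(7,40)  cross = 18.5·40 − 7·39.5 = 463.5000; (r_i+r_j)·cross = 25.5·463.5000 = 11819.2500
edge 5: (7,40)→(4,39.5)  cross = 7·39.5 − 4·40 = 116.5000; (r_i+r_j)·cross = 11·116.5000 = 1281.5000
edge 6: (4,39.5)→(1,35)  cross = 4·35 − 1·39.5 = 100.5000; (r_i+r_j)·cross = 5·100.5000 = 502.5000
edge 7: (1,35)→(1,5)  cross = 1·5 − 1·35 = -30.0000; (r_i+r_j)·cross = 2·-30.0000 = -60.0000
Σcross = 1301.5000 → A = |Σcross|/2 = 650.7500 mm²
Σ(r_i+r_j)·cross = 39545.5000 → first moment M = |Σ|/6 = 6590.9167
R_c = M/A = 6590.9167/650.7500 = 10.1282 mm
θ = 35° = 0.610865 rad
V = θ·R_c·A = 0.610865·10.1282·650.7500 = 4026.162 mm³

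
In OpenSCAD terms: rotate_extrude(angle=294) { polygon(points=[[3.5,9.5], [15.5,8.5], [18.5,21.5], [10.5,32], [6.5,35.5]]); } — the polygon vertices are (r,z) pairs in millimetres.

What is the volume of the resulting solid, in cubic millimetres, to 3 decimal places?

Profile (r,z), 5 vertices: (3.5,9.5) (15.5,8.5) (18.5,21.5) (10.5,32) (6.5,35.5)
edge 0: (3.5,9.5)→(15.5,8.5)  cross = 3.5·8.5 − 15.5·9.5 = -117.5000; (r_i+r_j)·cross = 19·-117.5000 = -2232.5000
edge 1: (15.5,8.5)→(18.5,21.5)  cross = 15.5·21.5 − 18.5·8.5 = 176.0000; (r_i+r_j)·cross = 34·176.0000 = 5984.0000
edge 2: (18.5,21.5)→(10.5,32)  cross = 18.5·32 − 10.5·21.5 = 366.2500; (r_i+r_j)·cross = 29·366.2500 = 10621.2500
edge 3: (10.5,32)→(6.5,35.5)  cross = 10.5·35.5 − 6.5·32 = 164.7500; (r_i+r_j)·cross = 17·164.7500 = 2800.7500
edge 4: (6.5,35.5)→(3.5,9.5)  cross = 6.5·9.5 − 3.5·35.5 = -62.5000; (r_i+r_j)·cross = 10·-62.5000 = -625.0000
Σcross = 527.0000 → A = |Σcross|/2 = 263.5000 mm²
Σ(r_i+r_j)·cross = 16548.5000 → first moment M = |Σ|/6 = 2758.0833
R_c = M/A = 2758.0833/263.5000 = 10.4671 mm
θ = 294° = 5.131268 rad
V = θ·R_c·A = 5.131268·10.4671·263.5000 = 14152.465 mm³

Volume = 14152.465 mm³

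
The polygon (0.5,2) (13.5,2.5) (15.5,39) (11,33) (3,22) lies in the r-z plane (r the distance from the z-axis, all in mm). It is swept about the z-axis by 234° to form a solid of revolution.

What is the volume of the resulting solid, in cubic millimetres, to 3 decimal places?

Profile (r,z), 5 vertices: (0.5,2) (13.5,2.5) (15.5,39) (11,33) (3,22)
edge 0: (0.5,2)→(13.5,2.5)  cross = 0.5·2.5 − 13.5·2 = -25.7500; (r_i+r_j)·cross = 14·-25.7500 = -360.5000
edge 1: (13.5,2.5)→(15.5,39)  cross = 13.5·39 − 15.5·2.5 = 487.7500; (r_i+r_j)·cross = 29·487.7500 = 14144.7500
edge 2: (15.5,39)→(11,33)  cross = 15.5·33 − 11·39 = 82.5000; (r_i+r_j)·cross = 26.5·82.5000 = 2186.2500
edge 3: (11,33)→(3,22)  cross = 11·22 − 3·33 = 143.0000; (r_i+r_j)·cross = 14·143.0000 = 2002.0000
edge 4: (3,22)→(0.5,2)  cross = 3·2 − 0.5·22 = -5.0000; (r_i+r_j)·cross = 3.5·-5.0000 = -17.5000
Σcross = 682.5000 → A = |Σcross|/2 = 341.2500 mm²
Σ(r_i+r_j)·cross = 17955.0000 → first moment M = |Σ|/6 = 2992.5000
R_c = M/A = 2992.5000/341.2500 = 8.7692 mm
θ = 234° = 4.084070 rad
V = θ·R_c·A = 4.084070·8.7692·341.2500 = 12221.581 mm³

Volume = 12221.581 mm³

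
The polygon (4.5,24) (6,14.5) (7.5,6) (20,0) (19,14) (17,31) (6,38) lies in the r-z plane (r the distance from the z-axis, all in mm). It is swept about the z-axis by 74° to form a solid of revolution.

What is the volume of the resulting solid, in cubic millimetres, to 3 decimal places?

Volume = 6187.247 mm³

Profile (r,z), 7 vertices: (4.5,24) (6,14.5) (7.5,6) (20,0) (19,14) (17,31) (6,38)
edge 0: (4.5,24)→(6,14.5)  cross = 4.5·14.5 − 6·24 = -78.7500; (r_i+r_j)·cross = 10.5·-78.7500 = -826.8750
edge 1: (6,14.5)→(7.5,6)  cross = 6·6 − 7.5·14.5 = -72.7500; (r_i+r_j)·cross = 13.5·-72.7500 = -982.1250
edge 2: (7.5,6)→(20,0)  cross = 7.5·0 − 20·6 = -120.0000; (r_i+r_j)·cross = 27.5·-120.0000 = -3300.0000
edge 3: (20,0)→(19,14)  cross = 20·14 − 19·0 = 280.0000; (r_i+r_j)·cross = 39·280.0000 = 10920.0000
edge 4: (19,14)→(17,31)  cross = 19·31 − 17·14 = 351.0000; (r_i+r_j)·cross = 36·351.0000 = 12636.0000
edge 5: (17,31)→(6,38)  cross = 17·38 − 6·31 = 460.0000; (r_i+r_j)·cross = 23·460.0000 = 10580.0000
edge 6: (6,38)→(4.5,24)  cross = 6·24 − 4.5·38 = -27.0000; (r_i+r_j)·cross = 10.5·-27.0000 = -283.5000
Σcross = 792.5000 → A = |Σcross|/2 = 396.2500 mm²
Σ(r_i+r_j)·cross = 28743.5000 → first moment M = |Σ|/6 = 4790.5833
R_c = M/A = 4790.5833/396.2500 = 12.0898 mm
θ = 74° = 1.291544 rad
V = θ·R_c·A = 1.291544·12.0898·396.2500 = 6187.247 mm³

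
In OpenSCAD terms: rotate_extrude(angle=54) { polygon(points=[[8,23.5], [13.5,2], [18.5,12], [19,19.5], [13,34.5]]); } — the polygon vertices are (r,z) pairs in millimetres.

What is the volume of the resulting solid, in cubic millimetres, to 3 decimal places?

Volume = 2510.879 mm³

Profile (r,z), 5 vertices: (8,23.5) (13.5,2) (18.5,12) (19,19.5) (13,34.5)
edge 0: (8,23.5)→(13.5,2)  cross = 8·2 − 13.5·23.5 = -301.2500; (r_i+r_j)·cross = 21.5·-301.2500 = -6476.8750
edge 1: (13.5,2)→(18.5,12)  cross = 13.5·12 − 18.5·2 = 125.0000; (r_i+r_j)·cross = 32·125.0000 = 4000.0000
edge 2: (18.5,12)→(19,19.5)  cross = 18.5·19.5 − 19·12 = 132.7500; (r_i+r_j)·cross = 37.5·132.7500 = 4978.1250
edge 3: (19,19.5)→(13,34.5)  cross = 19·34.5 − 13·19.5 = 402.0000; (r_i+r_j)·cross = 32·402.0000 = 12864.0000
edge 4: (13,34.5)→(8,23.5)  cross = 13·23.5 − 8·34.5 = 29.5000; (r_i+r_j)·cross = 21·29.5000 = 619.5000
Σcross = 388.0000 → A = |Σcross|/2 = 194.0000 mm²
Σ(r_i+r_j)·cross = 15984.7500 → first moment M = |Σ|/6 = 2664.1250
R_c = M/A = 2664.1250/194.0000 = 13.7326 mm
θ = 54° = 0.942478 rad
V = θ·R_c·A = 0.942478·13.7326·194.0000 = 2510.879 mm³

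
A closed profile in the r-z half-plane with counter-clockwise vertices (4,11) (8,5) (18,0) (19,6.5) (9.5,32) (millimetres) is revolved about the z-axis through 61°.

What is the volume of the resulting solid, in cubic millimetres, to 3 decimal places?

Volume = 2914.282 mm³

Profile (r,z), 5 vertices: (4,11) (8,5) (18,0) (19,6.5) (9.5,32)
edge 0: (4,11)→(8,5)  cross = 4·5 − 8·11 = -68.0000; (r_i+r_j)·cross = 12·-68.0000 = -816.0000
edge 1: (8,5)→(18,0)  cross = 8·0 − 18·5 = -90.0000; (r_i+r_j)·cross = 26·-90.0000 = -2340.0000
edge 2: (18,0)→(19,6.5)  cross = 18·6.5 − 19·0 = 117.0000; (r_i+r_j)·cross = 37·117.0000 = 4329.0000
edge 3: (19,6.5)→(9.5,32)  cross = 19·32 − 9.5·6.5 = 546.2500; (r_i+r_j)·cross = 28.5·546.2500 = 15568.1250
edge 4: (9.5,32)→(4,11)  cross = 9.5·11 − 4·32 = -23.5000; (r_i+r_j)·cross = 13.5·-23.5000 = -317.2500
Σcross = 481.7500 → A = |Σcross|/2 = 240.8750 mm²
Σ(r_i+r_j)·cross = 16423.8750 → first moment M = |Σ|/6 = 2737.3125
R_c = M/A = 2737.3125/240.8750 = 11.3640 mm
θ = 61° = 1.064651 rad
V = θ·R_c·A = 1.064651·11.3640·240.8750 = 2914.282 mm³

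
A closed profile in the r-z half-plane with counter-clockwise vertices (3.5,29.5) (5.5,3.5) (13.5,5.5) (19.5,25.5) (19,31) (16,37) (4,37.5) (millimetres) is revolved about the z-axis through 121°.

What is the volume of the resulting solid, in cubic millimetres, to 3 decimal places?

Profile (r,z), 7 vertices: (3.5,29.5) (5.5,3.5) (13.5,5.5) (19.5,25.5) (19,31) (16,37) (4,37.5)
edge 0: (3.5,29.5)→(5.5,3.5)  cross = 3.5·3.5 − 5.5·29.5 = -150.0000; (r_i+r_j)·cross = 9·-150.0000 = -1350.0000
edge 1: (5.5,3.5)→(13.5,5.5)  cross = 5.5·5.5 − 13.5·3.5 = -17.0000; (r_i+r_j)·cross = 19·-17.0000 = -323.0000
edge 2: (13.5,5.5)→(19.5,25.5)  cross = 13.5·25.5 − 19.5·5.5 = 237.0000; (r_i+r_j)·cross = 33·237.0000 = 7821.0000
edge 3: (19.5,25.5)→(19,31)  cross = 19.5·31 − 19·25.5 = 120.0000; (r_i+r_j)·cross = 38.5·120.0000 = 4620.0000
edge 4: (19,31)→(16,37)  cross = 19·37 − 16·31 = 207.0000; (r_i+r_j)·cross = 35·207.0000 = 7245.0000
edge 5: (16,37)→(4,37.5)  cross = 16·37.5 − 4·37 = 452.0000; (r_i+r_j)·cross = 20·452.0000 = 9040.0000
edge 6: (4,37.5)→(3.5,29.5)  cross = 4·29.5 − 3.5·37.5 = -13.2500; (r_i+r_j)·cross = 7.5·-13.2500 = -99.3750
Σcross = 835.7500 → A = |Σcross|/2 = 417.8750 mm²
Σ(r_i+r_j)·cross = 26953.6250 → first moment M = |Σ|/6 = 4492.2708
R_c = M/A = 4492.2708/417.8750 = 10.7503 mm
θ = 121° = 2.111848 rad
V = θ·R_c·A = 2.111848·10.7503·417.8750 = 9486.995 mm³

Volume = 9486.995 mm³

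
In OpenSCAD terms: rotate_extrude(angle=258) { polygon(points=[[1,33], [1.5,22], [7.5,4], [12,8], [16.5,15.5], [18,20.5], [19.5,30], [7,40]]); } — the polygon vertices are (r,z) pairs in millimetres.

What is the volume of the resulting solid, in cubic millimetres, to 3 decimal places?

Profile (r,z), 8 vertices: (1,33) (1.5,22) (7.5,4) (12,8) (16.5,15.5) (18,20.5) (19.5,30) (7,40)
edge 0: (1,33)→(1.5,22)  cross = 1·22 − 1.5·33 = -27.5000; (r_i+r_j)·cross = 2.5·-27.5000 = -68.7500
edge 1: (1.5,22)→(7.5,4)  cross = 1.5·4 − 7.5·22 = -159.0000; (r_i+r_j)·cross = 9·-159.0000 = -1431.0000
edge 2: (7.5,4)→(12,8)  cross = 7.5·8 − 12·4 = 12.0000; (r_i+r_j)·cross = 19.5·12.0000 = 234.0000
edge 3: (12,8)→(16.5,15.5)  cross = 12·15.5 − 16.5·8 = 54.0000; (r_i+r_j)·cross = 28.5·54.0000 = 1539.0000
edge 4: (16.5,15.5)→(18,20.5)  cross = 16.5·20.5 − 18·15.5 = 59.2500; (r_i+r_j)·cross = 34.5·59.2500 = 2044.1250
edge 5: (18,20.5)→(19.5,30)  cross = 18·30 − 19.5·20.5 = 140.2500; (r_i+r_j)·cross = 37.5·140.2500 = 5259.3750
edge 6: (19.5,30)→(7,40)  cross = 19.5·40 − 7·30 = 570.0000; (r_i+r_j)·cross = 26.5·570.0000 = 15105.0000
edge 7: (7,40)→(1,33)  cross = 7·33 − 1·40 = 191.0000; (r_i+r_j)·cross = 8·191.0000 = 1528.0000
Σcross = 840.0000 → A = |Σcross|/2 = 420.0000 mm²
Σ(r_i+r_j)·cross = 24209.7500 → first moment M = |Σ|/6 = 4034.9583
R_c = M/A = 4034.9583/420.0000 = 9.6070 mm
θ = 258° = 4.502949 rad
V = θ·R_c·A = 4.502949·9.6070·420.0000 = 18169.213 mm³

Volume = 18169.213 mm³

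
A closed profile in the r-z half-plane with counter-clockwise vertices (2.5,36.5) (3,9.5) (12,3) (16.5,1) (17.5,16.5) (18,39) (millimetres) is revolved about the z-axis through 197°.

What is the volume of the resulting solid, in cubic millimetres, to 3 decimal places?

Volume = 17593.273 mm³

Profile (r,z), 6 vertices: (2.5,36.5) (3,9.5) (12,3) (16.5,1) (17.5,16.5) (18,39)
edge 0: (2.5,36.5)→(3,9.5)  cross = 2.5·9.5 − 3·36.5 = -85.7500; (r_i+r_j)·cross = 5.5·-85.7500 = -471.6250
edge 1: (3,9.5)→(12,3)  cross = 3·3 − 12·9.5 = -105.0000; (r_i+r_j)·cross = 15·-105.0000 = -1575.0000
edge 2: (12,3)→(16.5,1)  cross = 12·1 − 16.5·3 = -37.5000; (r_i+r_j)·cross = 28.5·-37.5000 = -1068.7500
edge 3: (16.5,1)→(17.5,16.5)  cross = 16.5·16.5 − 17.5·1 = 254.7500; (r_i+r_j)·cross = 34·254.7500 = 8661.5000
edge 4: (17.5,16.5)→(18,39)  cross = 17.5·39 − 18·16.5 = 385.5000; (r_i+r_j)·cross = 35.5·385.5000 = 13685.2500
edge 5: (18,39)→(2.5,36.5)  cross = 18·36.5 − 2.5·39 = 559.5000; (r_i+r_j)·cross = 20.5·559.5000 = 11469.7500
Σcross = 971.5000 → A = |Σcross|/2 = 485.7500 mm²
Σ(r_i+r_j)·cross = 30701.1250 → first moment M = |Σ|/6 = 5116.8542
R_c = M/A = 5116.8542/485.7500 = 10.5339 mm
θ = 197° = 3.438299 rad
V = θ·R_c·A = 3.438299·10.5339·485.7500 = 17593.273 mm³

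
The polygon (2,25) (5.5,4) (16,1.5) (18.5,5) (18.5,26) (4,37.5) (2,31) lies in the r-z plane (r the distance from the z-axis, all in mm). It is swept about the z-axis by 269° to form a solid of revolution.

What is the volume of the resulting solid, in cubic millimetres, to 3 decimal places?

Profile (r,z), 7 vertices: (2,25) (5.5,4) (16,1.5) (18.5,5) (18.5,26) (4,37.5) (2,31)
edge 0: (2,25)→(5.5,4)  cross = 2·4 − 5.5·25 = -129.5000; (r_i+r_j)·cross = 7.5·-129.5000 = -971.2500
edge 1: (5.5,4)→(16,1.5)  cross = 5.5·1.5 − 16·4 = -55.7500; (r_i+r_j)·cross = 21.5·-55.7500 = -1198.6250
edge 2: (16,1.5)→(18.5,5)  cross = 16·5 − 18.5·1.5 = 52.2500; (r_i+r_j)·cross = 34.5·52.2500 = 1802.6250
edge 3: (18.5,5)→(18.5,26)  cross = 18.5·26 − 18.5·5 = 388.5000; (r_i+r_j)·cross = 37·388.5000 = 14374.5000
edge 4: (18.5,26)→(4,37.5)  cross = 18.5·37.5 − 4·26 = 589.7500; (r_i+r_j)·cross = 22.5·589.7500 = 13269.3750
edge 5: (4,37.5)→(2,31)  cross = 4·31 − 2·37.5 = 49.0000; (r_i+r_j)·cross = 6·49.0000 = 294.0000
edge 6: (2,31)→(2,25)  cross = 2·25 − 2·31 = -12.0000; (r_i+r_j)·cross = 4·-12.0000 = -48.0000
Σcross = 882.2500 → A = |Σcross|/2 = 441.1250 mm²
Σ(r_i+r_j)·cross = 27522.6250 → first moment M = |Σ|/6 = 4587.1042
R_c = M/A = 4587.1042/441.1250 = 10.3986 mm
θ = 269° = 4.694936 rad
V = θ·R_c·A = 4.694936·10.3986·441.1250 = 21536.159 mm³

Volume = 21536.159 mm³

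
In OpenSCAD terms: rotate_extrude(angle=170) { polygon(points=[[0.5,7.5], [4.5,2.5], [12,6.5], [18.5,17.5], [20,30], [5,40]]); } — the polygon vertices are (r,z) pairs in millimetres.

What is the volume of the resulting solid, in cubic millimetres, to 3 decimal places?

Volume = 13253.485 mm³

Profile (r,z), 6 vertices: (0.5,7.5) (4.5,2.5) (12,6.5) (18.5,17.5) (20,30) (5,40)
edge 0: (0.5,7.5)→(4.5,2.5)  cross = 0.5·2.5 − 4.5·7.5 = -32.5000; (r_i+r_j)·cross = 5·-32.5000 = -162.5000
edge 1: (4.5,2.5)→(12,6.5)  cross = 4.5·6.5 − 12·2.5 = -0.7500; (r_i+r_j)·cross = 16.5·-0.7500 = -12.3750
edge 2: (12,6.5)→(18.5,17.5)  cross = 12·17.5 − 18.5·6.5 = 89.7500; (r_i+r_j)·cross = 30.5·89.7500 = 2737.3750
edge 3: (18.5,17.5)→(20,30)  cross = 18.5·30 − 20·17.5 = 205.0000; (r_i+r_j)·cross = 38.5·205.0000 = 7892.5000
edge 4: (20,30)→(5,40)  cross = 20·40 − 5·30 = 650.0000; (r_i+r_j)·cross = 25·650.0000 = 16250.0000
edge 5: (5,40)→(0.5,7.5)  cross = 5·7.5 − 0.5·40 = 17.5000; (r_i+r_j)·cross = 5.5·17.5000 = 96.2500
Σcross = 929.0000 → A = |Σcross|/2 = 464.5000 mm²
Σ(r_i+r_j)·cross = 26801.2500 → first moment M = |Σ|/6 = 4466.8750
R_c = M/A = 4466.8750/464.5000 = 9.6165 mm
θ = 170° = 2.967060 rad
V = θ·R_c·A = 2.967060·9.6165·464.5000 = 13253.485 mm³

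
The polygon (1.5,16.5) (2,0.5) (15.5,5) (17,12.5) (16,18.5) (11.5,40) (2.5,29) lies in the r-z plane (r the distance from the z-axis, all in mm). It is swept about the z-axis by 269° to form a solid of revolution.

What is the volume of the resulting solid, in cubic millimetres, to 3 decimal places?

Volume = 17409.408 mm³

Profile (r,z), 7 vertices: (1.5,16.5) (2,0.5) (15.5,5) (17,12.5) (16,18.5) (11.5,40) (2.5,29)
edge 0: (1.5,16.5)→(2,0.5)  cross = 1.5·0.5 − 2·16.5 = -32.2500; (r_i+r_j)·cross = 3.5·-32.2500 = -112.8750
edge 1: (2,0.5)→(15.5,5)  cross = 2·5 − 15.5·0.5 = 2.2500; (r_i+r_j)·cross = 17.5·2.2500 = 39.3750
edge 2: (15.5,5)→(17,12.5)  cross = 15.5·12.5 − 17·5 = 108.7500; (r_i+r_j)·cross = 32.5·108.7500 = 3534.3750
edge 3: (17,12.5)→(16,18.5)  cross = 17·18.5 − 16·12.5 = 114.5000; (r_i+r_j)·cross = 33·114.5000 = 3778.5000
edge 4: (16,18.5)→(11.5,40)  cross = 16·40 − 11.5·18.5 = 427.2500; (r_i+r_j)·cross = 27.5·427.2500 = 11749.3750
edge 5: (11.5,40)→(2.5,29)  cross = 11.5·29 − 2.5·40 = 233.5000; (r_i+r_j)·cross = 14·233.5000 = 3269.0000
edge 6: (2.5,29)→(1.5,16.5)  cross = 2.5·16.5 − 1.5·29 = -2.2500; (r_i+r_j)·cross = 4·-2.2500 = -9.0000
Σcross = 851.7500 → A = |Σcross|/2 = 425.8750 mm²
Σ(r_i+r_j)·cross = 22248.7500 → first moment M = |Σ|/6 = 3708.1250
R_c = M/A = 3708.1250/425.8750 = 8.7071 mm
θ = 269° = 4.694936 rad
V = θ·R_c·A = 4.694936·8.7071·425.8750 = 17409.408 mm³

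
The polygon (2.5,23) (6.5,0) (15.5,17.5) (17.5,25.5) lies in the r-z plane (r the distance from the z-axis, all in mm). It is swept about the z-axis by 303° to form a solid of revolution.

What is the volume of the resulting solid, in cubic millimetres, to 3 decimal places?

Volume = 9579.842 mm³

Profile (r,z), 4 vertices: (2.5,23) (6.5,0) (15.5,17.5) (17.5,25.5)
edge 0: (2.5,23)→(6.5,0)  cross = 2.5·0 − 6.5·23 = -149.5000; (r_i+r_j)·cross = 9·-149.5000 = -1345.5000
edge 1: (6.5,0)→(15.5,17.5)  cross = 6.5·17.5 − 15.5·0 = 113.7500; (r_i+r_j)·cross = 22·113.7500 = 2502.5000
edge 2: (15.5,17.5)→(17.5,25.5)  cross = 15.5·25.5 − 17.5·17.5 = 89.0000; (r_i+r_j)·cross = 33·89.0000 = 2937.0000
edge 3: (17.5,25.5)→(2.5,23)  cross = 17.5·23 − 2.5·25.5 = 338.7500; (r_i+r_j)·cross = 20·338.7500 = 6775.0000
Σcross = 392.0000 → A = |Σcross|/2 = 196.0000 mm²
Σ(r_i+r_j)·cross = 10869.0000 → first moment M = |Σ|/6 = 1811.5000
R_c = M/A = 1811.5000/196.0000 = 9.2423 mm
θ = 303° = 5.288348 rad
V = θ·R_c·A = 5.288348·9.2423·196.0000 = 9579.842 mm³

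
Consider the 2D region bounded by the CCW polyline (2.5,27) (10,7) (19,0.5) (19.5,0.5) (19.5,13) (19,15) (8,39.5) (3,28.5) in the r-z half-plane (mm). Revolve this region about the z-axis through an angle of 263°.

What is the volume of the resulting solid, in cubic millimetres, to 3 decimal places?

Volume = 17337.054 mm³

Profile (r,z), 8 vertices: (2.5,27) (10,7) (19,0.5) (19.5,0.5) (19.5,13) (19,15) (8,39.5) (3,28.5)
edge 0: (2.5,27)→(10,7)  cross = 2.5·7 − 10·27 = -252.5000; (r_i+r_j)·cross = 12.5·-252.5000 = -3156.2500
edge 1: (10,7)→(19,0.5)  cross = 10·0.5 − 19·7 = -128.0000; (r_i+r_j)·cross = 29·-128.0000 = -3712.0000
edge 2: (19,0.5)→(19.5,0.5)  cross = 19·0.5 − 19.5·0.5 = -0.2500; (r_i+r_j)·cross = 38.5·-0.2500 = -9.6250
edge 3: (19.5,0.5)→(19.5,13)  cross = 19.5·13 − 19.5·0.5 = 243.7500; (r_i+r_j)·cross = 39·243.7500 = 9506.2500
edge 4: (19.5,13)→(19,15)  cross = 19.5·15 − 19·13 = 45.5000; (r_i+r_j)·cross = 38.5·45.5000 = 1751.7500
edge 5: (19,15)→(8,39.5)  cross = 19·39.5 − 8·15 = 630.5000; (r_i+r_j)·cross = 27·630.5000 = 17023.5000
edge 6: (8,39.5)→(3,28.5)  cross = 8·28.5 − 3·39.5 = 109.5000; (r_i+r_j)·cross = 11·109.5000 = 1204.5000
edge 7: (3,28.5)→(2.5,27)  cross = 3·27 − 2.5·28.5 = 9.7500; (r_i+r_j)·cross = 5.5·9.7500 = 53.6250
Σcross = 658.2500 → A = |Σcross|/2 = 329.1250 mm²
Σ(r_i+r_j)·cross = 22661.7500 → first moment M = |Σ|/6 = 3776.9583
R_c = M/A = 3776.9583/329.1250 = 11.4758 mm
θ = 263° = 4.590216 rad
V = θ·R_c·A = 4.590216·11.4758·329.1250 = 17337.054 mm³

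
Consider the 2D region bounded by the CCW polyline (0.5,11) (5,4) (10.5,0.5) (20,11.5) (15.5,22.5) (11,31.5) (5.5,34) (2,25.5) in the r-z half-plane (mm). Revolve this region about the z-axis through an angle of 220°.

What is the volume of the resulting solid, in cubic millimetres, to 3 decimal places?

Volume = 14321.212 mm³

Profile (r,z), 8 vertices: (0.5,11) (5,4) (10.5,0.5) (20,11.5) (15.5,22.5) (11,31.5) (5.5,34) (2,25.5)
edge 0: (0.5,11)→(5,4)  cross = 0.5·4 − 5·11 = -53.0000; (r_i+r_j)·cross = 5.5·-53.0000 = -291.5000
edge 1: (5,4)→(10.5,0.5)  cross = 5·0.5 − 10.5·4 = -39.5000; (r_i+r_j)·cross = 15.5·-39.5000 = -612.2500
edge 2: (10.5,0.5)→(20,11.5)  cross = 10.5·11.5 − 20·0.5 = 110.7500; (r_i+r_j)·cross = 30.5·110.7500 = 3377.8750
edge 3: (20,11.5)→(15.5,22.5)  cross = 20·22.5 − 15.5·11.5 = 271.7500; (r_i+r_j)·cross = 35.5·271.7500 = 9647.1250
edge 4: (15.5,22.5)→(11,31.5)  cross = 15.5·31.5 − 11·22.5 = 240.7500; (r_i+r_j)·cross = 26.5·240.7500 = 6379.8750
edge 5: (11,31.5)→(5.5,34)  cross = 11·34 − 5.5·31.5 = 200.7500; (r_i+r_j)·cross = 16.5·200.7500 = 3312.3750
edge 6: (5.5,34)→(2,25.5)  cross = 5.5·25.5 − 2·34 = 72.2500; (r_i+r_j)·cross = 7.5·72.2500 = 541.8750
edge 7: (2,25.5)→(0.5,11)  cross = 2·11 − 0.5·25.5 = 9.2500; (r_i+r_j)·cross = 2.5·9.2500 = 23.1250
Σcross = 813.0000 → A = |Σcross|/2 = 406.5000 mm²
Σ(r_i+r_j)·cross = 22378.5000 → first moment M = |Σ|/6 = 3729.7500
R_c = M/A = 3729.7500/406.5000 = 9.1753 mm
θ = 220° = 3.839724 rad
V = θ·R_c·A = 3.839724·9.1753·406.5000 = 14321.212 mm³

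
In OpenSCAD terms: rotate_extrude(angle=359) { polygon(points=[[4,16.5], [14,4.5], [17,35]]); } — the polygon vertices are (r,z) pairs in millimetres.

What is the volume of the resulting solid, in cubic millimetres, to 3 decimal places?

Profile (r,z), 3 vertices: (4,16.5) (14,4.5) (17,35)
edge 0: (4,16.5)→(14,4.5)  cross = 4·4.5 − 14·16.5 = -213.0000; (r_i+r_j)·cross = 18·-213.0000 = -3834.0000
edge 1: (14,4.5)→(17,35)  cross = 14·35 − 17·4.5 = 413.5000; (r_i+r_j)·cross = 31·413.5000 = 12818.5000
edge 2: (17,35)→(4,16.5)  cross = 17·16.5 − 4·35 = 140.5000; (r_i+r_j)·cross = 21·140.5000 = 2950.5000
Σcross = 341.0000 → A = |Σcross|/2 = 170.5000 mm²
Σ(r_i+r_j)·cross = 11935.0000 → first moment M = |Σ|/6 = 1989.1667
R_c = M/A = 1989.1667/170.5000 = 11.6667 mm
θ = 359° = 6.265732 rad
V = θ·R_c·A = 6.265732·11.6667·170.5000 = 12463.585 mm³

Volume = 12463.585 mm³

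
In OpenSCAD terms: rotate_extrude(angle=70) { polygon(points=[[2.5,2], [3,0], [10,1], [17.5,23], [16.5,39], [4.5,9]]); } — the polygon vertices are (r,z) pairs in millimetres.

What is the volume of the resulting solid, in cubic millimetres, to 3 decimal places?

Profile (r,z), 6 vertices: (2.5,2) (3,0) (10,1) (17.5,23) (16.5,39) (4.5,9)
edge 0: (2.5,2)→(3,0)  cross = 2.5·0 − 3·2 = -6.0000; (r_i+r_j)·cross = 5.5·-6.0000 = -33.0000
edge 1: (3,0)→(10,1)  cross = 3·1 − 10·0 = 3.0000; (r_i+r_j)·cross = 13·3.0000 = 39.0000
edge 2: (10,1)→(17.5,23)  cross = 10·23 − 17.5·1 = 212.5000; (r_i+r_j)·cross = 27.5·212.5000 = 5843.7500
edge 3: (17.5,23)→(16.5,39)  cross = 17.5·39 − 16.5·23 = 303.0000; (r_i+r_j)·cross = 34·303.0000 = 10302.0000
edge 4: (16.5,39)→(4.5,9)  cross = 16.5·9 − 4.5·39 = -27.0000; (r_i+r_j)·cross = 21·-27.0000 = -567.0000
edge 5: (4.5,9)→(2.5,2)  cross = 4.5·2 − 2.5·9 = -13.5000; (r_i+r_j)·cross = 7·-13.5000 = -94.5000
Σcross = 472.0000 → A = |Σcross|/2 = 236.0000 mm²
Σ(r_i+r_j)·cross = 15490.2500 → first moment M = |Σ|/6 = 2581.7083
R_c = M/A = 2581.7083/236.0000 = 10.9394 mm
θ = 70° = 1.221730 rad
V = θ·R_c·A = 1.221730·10.9394·236.0000 = 3154.152 mm³

Volume = 3154.152 mm³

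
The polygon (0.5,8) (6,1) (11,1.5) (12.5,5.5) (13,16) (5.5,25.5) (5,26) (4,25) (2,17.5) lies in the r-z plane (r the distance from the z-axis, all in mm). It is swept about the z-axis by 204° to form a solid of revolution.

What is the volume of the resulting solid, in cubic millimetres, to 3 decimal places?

Profile (r,z), 9 vertices: (0.5,8) (6,1) (11,1.5) (12.5,5.5) (13,16) (5.5,25.5) (5,26) (4,25) (2,17.5)
edge 0: (0.5,8)→(6,1)  cross = 0.5·1 − 6·8 = -47.5000; (r_i+r_j)·cross = 6.5·-47.5000 = -308.7500
edge 1: (6,1)→(11,1.5)  cross = 6·1.5 − 11·1 = -2.0000; (r_i+r_j)·cross = 17·-2.0000 = -34.0000
edge 2: (11,1.5)→(12.5,5.5)  cross = 11·5.5 − 12.5·1.5 = 41.7500; (r_i+r_j)·cross = 23.5·41.7500 = 981.1250
edge 3: (12.5,5.5)→(13,16)  cross = 12.5·16 − 13·5.5 = 128.5000; (r_i+r_j)·cross = 25.5·128.5000 = 3276.7500
edge 4: (13,16)→(5.5,25.5)  cross = 13·25.5 − 5.5·16 = 243.5000; (r_i+r_j)·cross = 18.5·243.5000 = 4504.7500
edge 5: (5.5,25.5)→(5,26)  cross = 5.5·26 − 5·25.5 = 15.5000; (r_i+r_j)·cross = 10.5·15.5000 = 162.7500
edge 6: (5,26)→(4,25)  cross = 5·25 − 4·26 = 21.0000; (r_i+r_j)·cross = 9·21.0000 = 189.0000
edge 7: (4,25)→(2,17.5)  cross = 4·17.5 − 2·25 = 20.0000; (r_i+r_j)·cross = 6·20.0000 = 120.0000
edge 8: (2,17.5)→(0.5,8)  cross = 2·8 − 0.5·17.5 = 7.2500; (r_i+r_j)·cross = 2.5·7.2500 = 18.1250
Σcross = 428.0000 → A = |Σcross|/2 = 214.0000 mm²
Σ(r_i+r_j)·cross = 8909.7500 → first moment M = |Σ|/6 = 1484.9583
R_c = M/A = 1484.9583/214.0000 = 6.9391 mm
θ = 204° = 3.560472 rad
V = θ·R_c·A = 3.560472·6.9391·214.0000 = 5287.152 mm³

Volume = 5287.152 mm³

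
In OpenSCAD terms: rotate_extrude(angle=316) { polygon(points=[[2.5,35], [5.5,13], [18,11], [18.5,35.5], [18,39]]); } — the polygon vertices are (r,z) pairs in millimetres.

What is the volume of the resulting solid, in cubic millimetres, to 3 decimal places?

Profile (r,z), 5 vertices: (2.5,35) (5.5,13) (18,11) (18.5,35.5) (18,39)
edge 0: (2.5,35)→(5.5,13)  cross = 2.5·13 − 5.5·35 = -160.0000; (r_i+r_j)·cross = 8·-160.0000 = -1280.0000
edge 1: (5.5,13)→(18,11)  cross = 5.5·11 − 18·13 = -173.5000; (r_i+r_j)·cross = 23.5·-173.5000 = -4077.2500
edge 2: (18,11)→(18.5,35.5)  cross = 18·35.5 − 18.5·11 = 435.5000; (r_i+r_j)·cross = 36.5·435.5000 = 15895.7500
edge 3: (18.5,35.5)→(18,39)  cross = 18.5·39 − 18·35.5 = 82.5000; (r_i+r_j)·cross = 36.5·82.5000 = 3011.2500
edge 4: (18,39)→(2.5,35)  cross = 18·35 − 2.5·39 = 532.5000; (r_i+r_j)·cross = 20.5·532.5000 = 10916.2500
Σcross = 717.0000 → A = |Σcross|/2 = 358.5000 mm²
Σ(r_i+r_j)·cross = 24466.0000 → first moment M = |Σ|/6 = 4077.6667
R_c = M/A = 4077.6667/358.5000 = 11.3742 mm
θ = 316° = 5.515240 rad
V = θ·R_c·A = 5.515240·11.3742·358.5000 = 22489.312 mm³

Volume = 22489.312 mm³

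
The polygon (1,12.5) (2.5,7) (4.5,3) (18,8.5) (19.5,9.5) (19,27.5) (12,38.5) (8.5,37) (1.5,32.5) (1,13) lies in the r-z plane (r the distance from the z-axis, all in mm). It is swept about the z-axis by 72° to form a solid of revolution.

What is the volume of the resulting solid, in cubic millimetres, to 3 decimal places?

Volume = 6345.991 mm³

Profile (r,z), 10 vertices: (1,12.5) (2.5,7) (4.5,3) (18,8.5) (19.5,9.5) (19,27.5) (12,38.5) (8.5,37) (1.5,32.5) (1,13)
edge 0: (1,12.5)→(2.5,7)  cross = 1·7 − 2.5·12.5 = -24.2500; (r_i+r_j)·cross = 3.5·-24.2500 = -84.8750
edge 1: (2.5,7)→(4.5,3)  cross = 2.5·3 − 4.5·7 = -24.0000; (r_i+r_j)·cross = 7·-24.0000 = -168.0000
edge 2: (4.5,3)→(18,8.5)  cross = 4.5·8.5 − 18·3 = -15.7500; (r_i+r_j)·cross = 22.5·-15.7500 = -354.3750
edge 3: (18,8.5)→(19.5,9.5)  cross = 18·9.5 − 19.5·8.5 = 5.2500; (r_i+r_j)·cross = 37.5·5.2500 = 196.8750
edge 4: (19.5,9.5)→(19,27.5)  cross = 19.5·27.5 − 19·9.5 = 355.7500; (r_i+r_j)·cross = 38.5·355.7500 = 13696.3750
edge 5: (19,27.5)→(12,38.5)  cross = 19·38.5 − 12·27.5 = 401.5000; (r_i+r_j)·cross = 31·401.5000 = 12446.5000
edge 6: (12,38.5)→(8.5,37)  cross = 12·37 − 8.5·38.5 = 116.7500; (r_i+r_j)·cross = 20.5·116.7500 = 2393.3750
edge 7: (8.5,37)→(1.5,32.5)  cross = 8.5·32.5 − 1.5·37 = 220.7500; (r_i+r_j)·cross = 10·220.7500 = 2207.5000
edge 8: (1.5,32.5)→(1,13)  cross = 1.5·13 − 1·32.5 = -13.0000; (r_i+r_j)·cross = 2.5·-13.0000 = -32.5000
edge 9: (1,13)→(1,12.5)  cross = 1·12.5 − 1·13 = -0.5000; (r_i+r_j)·cross = 2·-0.5000 = -1.0000
Σcross = 1022.5000 → A = |Σcross|/2 = 511.2500 mm²
Σ(r_i+r_j)·cross = 30299.8750 → first moment M = |Σ|/6 = 5049.9792
R_c = M/A = 5049.9792/511.2500 = 9.8777 mm
θ = 72° = 1.256637 rad
V = θ·R_c·A = 1.256637·9.8777·511.2500 = 6345.991 mm³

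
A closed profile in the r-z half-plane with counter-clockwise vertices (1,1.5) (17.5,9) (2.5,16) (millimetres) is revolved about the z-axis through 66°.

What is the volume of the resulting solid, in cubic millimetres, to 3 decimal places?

Profile (r,z), 3 vertices: (1,1.5) (17.5,9) (2.5,16)
edge 0: (1,1.5)→(17.5,9)  cross = 1·9 − 17.5·1.5 = -17.2500; (r_i+r_j)·cross = 18.5·-17.2500 = -319.1250
edge 1: (17.5,9)→(2.5,16)  cross = 17.5·16 − 2.5·9 = 257.5000; (r_i+r_j)·cross = 20·257.5000 = 5150.0000
edge 2: (2.5,16)→(1,1.5)  cross = 2.5·1.5 − 1·16 = -12.2500; (r_i+r_j)·cross = 3.5·-12.2500 = -42.8750
Σcross = 228.0000 → A = |Σcross|/2 = 114.0000 mm²
Σ(r_i+r_j)·cross = 4788.0000 → first moment M = |Σ|/6 = 798.0000
R_c = M/A = 798.0000/114.0000 = 7.0000 mm
θ = 66° = 1.151917 rad
V = θ·R_c·A = 1.151917·7.0000·114.0000 = 919.230 mm³

Volume = 919.230 mm³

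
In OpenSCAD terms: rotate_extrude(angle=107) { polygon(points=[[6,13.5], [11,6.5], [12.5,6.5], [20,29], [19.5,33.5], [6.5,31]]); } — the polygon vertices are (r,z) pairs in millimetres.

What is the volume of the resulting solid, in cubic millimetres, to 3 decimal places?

Profile (r,z), 6 vertices: (6,13.5) (11,6.5) (12.5,6.5) (20,29) (19.5,33.5) (6.5,31)
edge 0: (6,13.5)→(11,6.5)  cross = 6·6.5 − 11·13.5 = -109.5000; (r_i+r_j)·cross = 17·-109.5000 = -1861.5000
edge 1: (11,6.5)→(12.5,6.5)  cross = 11·6.5 − 12.5·6.5 = -9.7500; (r_i+r_j)·cross = 23.5·-9.7500 = -229.1250
edge 2: (12.5,6.5)→(20,29)  cross = 12.5·29 − 20·6.5 = 232.5000; (r_i+r_j)·cross = 32.5·232.5000 = 7556.2500
edge 3: (20,29)→(19.5,33.5)  cross = 20·33.5 − 19.5·29 = 104.5000; (r_i+r_j)·cross = 39.5·104.5000 = 4127.7500
edge 4: (19.5,33.5)→(6.5,31)  cross = 19.5·31 − 6.5·33.5 = 386.7500; (r_i+r_j)·cross = 26·386.7500 = 10055.5000
edge 5: (6.5,31)→(6,13.5)  cross = 6.5·13.5 − 6·31 = -98.2500; (r_i+r_j)·cross = 12.5·-98.2500 = -1228.1250
Σcross = 506.2500 → A = |Σcross|/2 = 253.1250 mm²
Σ(r_i+r_j)·cross = 18420.7500 → first moment M = |Σ|/6 = 3070.1250
R_c = M/A = 3070.1250/253.1250 = 12.1289 mm
θ = 107° = 1.867502 rad
V = θ·R_c·A = 1.867502·12.1289·253.1250 = 5733.465 mm³

Volume = 5733.465 mm³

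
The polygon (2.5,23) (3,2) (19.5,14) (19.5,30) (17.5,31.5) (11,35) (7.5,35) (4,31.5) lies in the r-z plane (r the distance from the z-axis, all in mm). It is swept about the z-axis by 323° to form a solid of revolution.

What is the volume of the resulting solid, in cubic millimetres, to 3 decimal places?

Volume = 24641.134 mm³

Profile (r,z), 8 vertices: (2.5,23) (3,2) (19.5,14) (19.5,30) (17.5,31.5) (11,35) (7.5,35) (4,31.5)
edge 0: (2.5,23)→(3,2)  cross = 2.5·2 − 3·23 = -64.0000; (r_i+r_j)·cross = 5.5·-64.0000 = -352.0000
edge 1: (3,2)→(19.5,14)  cross = 3·14 − 19.5·2 = 3.0000; (r_i+r_j)·cross = 22.5·3.0000 = 67.5000
edge 2: (19.5,14)→(19.5,30)  cross = 19.5·30 − 19.5·14 = 312.0000; (r_i+r_j)·cross = 39·312.0000 = 12168.0000
edge 3: (19.5,30)→(17.5,31.5)  cross = 19.5·31.5 − 17.5·30 = 89.2500; (r_i+r_j)·cross = 37·89.2500 = 3302.2500
edge 4: (17.5,31.5)→(11,35)  cross = 17.5·35 − 11·31.5 = 266.0000; (r_i+r_j)·cross = 28.5·266.0000 = 7581.0000
edge 5: (11,35)→(7.5,35)  cross = 11·35 − 7.5·35 = 122.5000; (r_i+r_j)·cross = 18.5·122.5000 = 2266.2500
edge 6: (7.5,35)→(4,31.5)  cross = 7.5·31.5 − 4·35 = 96.2500; (r_i+r_j)·cross = 11.5·96.2500 = 1106.8750
edge 7: (4,31.5)→(2.5,23)  cross = 4·23 − 2.5·31.5 = 13.2500; (r_i+r_j)·cross = 6.5·13.2500 = 86.1250
Σcross = 838.2500 → A = |Σcross|/2 = 419.1250 mm²
Σ(r_i+r_j)·cross = 26226.0000 → first moment M = |Σ|/6 = 4371.0000
R_c = M/A = 4371.0000/419.1250 = 10.4289 mm
θ = 323° = 5.637413 rad
V = θ·R_c·A = 5.637413·10.4289·419.1250 = 24641.134 mm³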